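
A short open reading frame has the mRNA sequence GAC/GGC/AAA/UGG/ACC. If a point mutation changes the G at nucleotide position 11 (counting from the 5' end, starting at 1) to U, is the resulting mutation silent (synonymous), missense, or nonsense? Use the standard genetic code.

missense

Position 11 falls in codon 4: UGG → Trp.
After the substitution the codon is UUG → Leu.
Trp ≠ Leu, so this is a missense mutation.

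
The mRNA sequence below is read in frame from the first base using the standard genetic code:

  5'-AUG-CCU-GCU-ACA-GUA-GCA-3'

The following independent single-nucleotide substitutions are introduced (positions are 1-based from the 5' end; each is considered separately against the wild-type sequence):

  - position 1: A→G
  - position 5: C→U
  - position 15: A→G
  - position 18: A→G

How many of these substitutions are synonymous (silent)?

Codon 1: AUG (Met) → GUG (Val) — missense.
Codon 2: CCU (Pro) → CUU (Leu) — missense.
Codon 5: GUA (Val) → GUG (Val) — synonymous.
Codon 6: GCA (Ala) → GCG (Ala) — synonymous.
Synonymous: 2 of 4.

2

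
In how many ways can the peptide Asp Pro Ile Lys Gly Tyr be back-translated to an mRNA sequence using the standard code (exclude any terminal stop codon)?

384

Asp: 2 codons.
Pro: 4 codons.
Ile: 3 codons.
Lys: 2 codons.
Gly: 4 codons.
Tyr: 2 codons.
2 × 4 × 3 × 2 × 4 × 2 = 384.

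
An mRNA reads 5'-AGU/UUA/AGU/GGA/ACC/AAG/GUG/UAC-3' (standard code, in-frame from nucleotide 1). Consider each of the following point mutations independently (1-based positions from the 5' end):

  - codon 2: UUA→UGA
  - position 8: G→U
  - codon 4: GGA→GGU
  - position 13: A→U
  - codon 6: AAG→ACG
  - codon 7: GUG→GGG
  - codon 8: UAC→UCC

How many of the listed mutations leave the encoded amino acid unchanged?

Codon 2: UUA (Leu) → UGA (Stop) — nonsense.
Codon 3: AGU (Ser) → AUU (Ile) — missense.
Codon 4: GGA (Gly) → GGU (Gly) — synonymous.
Codon 5: ACC (Thr) → UCC (Ser) — missense.
Codon 6: AAG (Lys) → ACG (Thr) — missense.
Codon 7: GUG (Val) → GGG (Gly) — missense.
Codon 8: UAC (Tyr) → UCC (Ser) — missense.
Synonymous: 1 of 7.

1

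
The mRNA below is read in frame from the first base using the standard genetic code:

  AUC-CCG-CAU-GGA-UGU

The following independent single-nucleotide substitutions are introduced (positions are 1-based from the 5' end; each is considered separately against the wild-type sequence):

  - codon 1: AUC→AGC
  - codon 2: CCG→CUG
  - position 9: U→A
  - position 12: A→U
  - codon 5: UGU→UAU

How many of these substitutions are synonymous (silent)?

Codon 1: AUC (Ile) → AGC (Ser) — missense.
Codon 2: CCG (Pro) → CUG (Leu) — missense.
Codon 3: CAU (His) → CAA (Gln) — missense.
Codon 4: GGA (Gly) → GGU (Gly) — synonymous.
Codon 5: UGU (Cys) → UAU (Tyr) — missense.
Synonymous: 1 of 5.

1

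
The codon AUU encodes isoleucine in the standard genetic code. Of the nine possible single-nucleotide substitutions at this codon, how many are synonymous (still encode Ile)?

2

Position 1: none → 0 synonymous.
Position 2: none → 0 synonymous.
Position 3: AUC, AUA → 2 synonymous.
Total: 0 + 0 + 2 = 2.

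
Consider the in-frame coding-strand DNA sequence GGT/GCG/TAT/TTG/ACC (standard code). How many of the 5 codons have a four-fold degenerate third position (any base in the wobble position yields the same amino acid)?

Codon 1 GGT (Gly): third position 4-fold.
Codon 2 GCG (Ala): third position 4-fold.
Codon 3 TAT (Tyr): third position 2-fold.
Codon 4 TTG (Leu): third position 2-fold.
Codon 5 ACC (Thr): third position 4-fold.
Four-fold degenerate third positions: 3.

3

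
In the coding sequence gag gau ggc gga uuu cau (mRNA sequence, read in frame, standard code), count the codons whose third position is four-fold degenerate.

2

Codon 1 GAG (Glu): third position 2-fold.
Codon 2 GAU (Asp): third position 2-fold.
Codon 3 GGC (Gly): third position 4-fold.
Codon 4 GGA (Gly): third position 4-fold.
Codon 5 UUU (Phe): third position 2-fold.
Codon 6 CAU (His): third position 2-fold.
Four-fold degenerate third positions: 2.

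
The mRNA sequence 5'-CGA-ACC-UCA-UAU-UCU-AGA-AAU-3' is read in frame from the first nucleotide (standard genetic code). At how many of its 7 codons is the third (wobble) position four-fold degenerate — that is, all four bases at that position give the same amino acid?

Codon 1 CGA (Arg): third position 4-fold.
Codon 2 ACC (Thr): third position 4-fold.
Codon 3 UCA (Ser): third position 4-fold.
Codon 4 UAU (Tyr): third position 2-fold.
Codon 5 UCU (Ser): third position 4-fold.
Codon 6 AGA (Arg): third position 2-fold.
Codon 7 AAU (Asn): third position 2-fold.
Four-fold degenerate third positions: 4.

4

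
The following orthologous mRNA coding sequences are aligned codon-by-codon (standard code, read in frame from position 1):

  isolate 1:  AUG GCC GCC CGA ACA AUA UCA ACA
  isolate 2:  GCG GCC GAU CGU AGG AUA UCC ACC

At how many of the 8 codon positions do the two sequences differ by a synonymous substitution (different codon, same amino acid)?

3

Codon 1: AUG Met / GCG Ala — nonsynonymous.
Codon 2: GCC Ala / GCC Ala — identical.
Codon 3: GCC Ala / GAU Asp — nonsynonymous.
Codon 4: CGA Arg / CGU Arg — synonymous.
Codon 5: ACA Thr / AGG Arg — nonsynonymous.
Codon 6: AUA Ile / AUA Ile — identical.
Codon 7: UCA Ser / UCC Ser — synonymous.
Codon 8: ACA Thr / ACC Thr — synonymous.
Synonymous differences: 3.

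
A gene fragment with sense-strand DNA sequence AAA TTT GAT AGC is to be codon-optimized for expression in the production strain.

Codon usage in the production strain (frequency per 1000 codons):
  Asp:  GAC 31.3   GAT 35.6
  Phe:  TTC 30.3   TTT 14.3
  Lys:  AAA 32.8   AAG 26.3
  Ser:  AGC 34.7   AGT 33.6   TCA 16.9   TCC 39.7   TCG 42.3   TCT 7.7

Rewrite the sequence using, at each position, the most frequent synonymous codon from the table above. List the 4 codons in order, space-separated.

Codon 1 (Lys): best is AAA at 32.8.
Codon 2 (Phe): best is TTC at 30.3.
Codon 3 (Asp): best is GAT at 35.6.
Codon 4 (Ser): best is TCG at 42.3.

AAA TTC GAT TCG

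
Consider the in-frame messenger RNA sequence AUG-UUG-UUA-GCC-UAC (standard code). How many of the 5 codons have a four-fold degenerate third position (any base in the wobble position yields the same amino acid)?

Codon 1 AUG (Met): third position 1-fold.
Codon 2 UUG (Leu): third position 2-fold.
Codon 3 UUA (Leu): third position 2-fold.
Codon 4 GCC (Ala): third position 4-fold.
Codon 5 UAC (Tyr): third position 2-fold.
Four-fold degenerate third positions: 1.

1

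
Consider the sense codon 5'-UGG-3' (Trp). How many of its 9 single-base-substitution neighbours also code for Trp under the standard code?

Position 1: none → 0 synonymous.
Position 2: none → 0 synonymous.
Position 3: none → 0 synonymous.
Total: 0 + 0 + 0 = 0.

0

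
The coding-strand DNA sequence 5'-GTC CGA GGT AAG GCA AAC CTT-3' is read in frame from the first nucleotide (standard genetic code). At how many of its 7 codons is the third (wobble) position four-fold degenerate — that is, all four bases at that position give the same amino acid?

5

Codon 1 GTC (Val): third position 4-fold.
Codon 2 CGA (Arg): third position 4-fold.
Codon 3 GGT (Gly): third position 4-fold.
Codon 4 AAG (Lys): third position 2-fold.
Codon 5 GCA (Ala): third position 4-fold.
Codon 6 AAC (Asn): third position 2-fold.
Codon 7 CTT (Leu): third position 4-fold.
Four-fold degenerate third positions: 5.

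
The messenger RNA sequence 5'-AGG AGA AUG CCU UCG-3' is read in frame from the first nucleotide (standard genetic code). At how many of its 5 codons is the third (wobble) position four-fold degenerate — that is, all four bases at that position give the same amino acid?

Codon 1 AGG (Arg): third position 2-fold.
Codon 2 AGA (Arg): third position 2-fold.
Codon 3 AUG (Met): third position 1-fold.
Codon 4 CCU (Pro): third position 4-fold.
Codon 5 UCG (Ser): third position 4-fold.
Four-fold degenerate third positions: 2.

2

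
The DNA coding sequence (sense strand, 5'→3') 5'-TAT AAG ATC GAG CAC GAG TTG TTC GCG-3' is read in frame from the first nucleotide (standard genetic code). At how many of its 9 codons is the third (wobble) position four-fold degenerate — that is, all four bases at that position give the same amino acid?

1

Codon 1 TAT (Tyr): third position 2-fold.
Codon 2 AAG (Lys): third position 2-fold.
Codon 3 ATC (Ile): third position 3-fold.
Codon 4 GAG (Glu): third position 2-fold.
Codon 5 CAC (His): third position 2-fold.
Codon 6 GAG (Glu): third position 2-fold.
Codon 7 TTG (Leu): third position 2-fold.
Codon 8 TTC (Phe): third position 2-fold.
Codon 9 GCG (Ala): third position 4-fold.
Four-fold degenerate third positions: 1.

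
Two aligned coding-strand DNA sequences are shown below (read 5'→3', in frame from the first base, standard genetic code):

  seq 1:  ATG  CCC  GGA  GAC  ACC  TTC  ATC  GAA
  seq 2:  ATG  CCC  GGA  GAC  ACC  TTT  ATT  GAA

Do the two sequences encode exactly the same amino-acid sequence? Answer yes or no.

yes

Codon 1: ATG Met / ATG Met — identical.
Codon 2: CCC Pro / CCC Pro — identical.
Codon 3: GGA Gly / GGA Gly — identical.
Codon 4: GAC Asp / GAC Asp — identical.
Codon 5: ACC Thr / ACC Thr — identical.
Codon 6: TTC Phe / TTT Phe — synonymous.
Codon 7: ATC Ile / ATT Ile — synonymous.
Codon 8: GAA Glu / GAA Glu — identical.
Nonsynonymous differences: 0 → same protein.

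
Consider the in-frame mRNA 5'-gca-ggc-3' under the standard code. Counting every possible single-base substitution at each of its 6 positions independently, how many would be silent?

Codon 1 (GCA, Ala): 3 synonymous substitutions.
Codon 2 (GGC, Gly): 3 synonymous substitutions.
Total: 3 + 3 = 6.

6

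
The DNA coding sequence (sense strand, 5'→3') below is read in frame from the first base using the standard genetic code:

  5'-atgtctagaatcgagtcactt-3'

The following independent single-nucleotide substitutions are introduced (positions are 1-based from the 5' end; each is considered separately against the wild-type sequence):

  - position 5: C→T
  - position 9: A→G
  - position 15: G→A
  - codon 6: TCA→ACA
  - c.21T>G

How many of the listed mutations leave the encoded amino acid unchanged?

3

Codon 2: TCT (Ser) → TTT (Phe) — missense.
Codon 3: AGA (Arg) → AGG (Arg) — synonymous.
Codon 5: GAG (Glu) → GAA (Glu) — synonymous.
Codon 6: TCA (Ser) → ACA (Thr) — missense.
Codon 7: CTT (Leu) → CTG (Leu) — synonymous.
Synonymous: 3 of 5.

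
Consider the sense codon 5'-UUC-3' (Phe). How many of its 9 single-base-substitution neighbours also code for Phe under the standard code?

Position 1: none → 0 synonymous.
Position 2: none → 0 synonymous.
Position 3: UUU → 1 synonymous.
Total: 0 + 0 + 1 = 1.

1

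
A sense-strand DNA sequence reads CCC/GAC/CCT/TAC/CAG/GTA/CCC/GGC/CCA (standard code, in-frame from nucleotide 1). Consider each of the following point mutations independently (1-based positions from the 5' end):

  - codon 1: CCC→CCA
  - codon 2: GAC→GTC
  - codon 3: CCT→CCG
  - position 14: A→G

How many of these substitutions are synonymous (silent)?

2

Codon 1: CCC (Pro) → CCA (Pro) — synonymous.
Codon 2: GAC (Asp) → GTC (Val) — missense.
Codon 3: CCT (Pro) → CCG (Pro) — synonymous.
Codon 5: CAG (Gln) → CGG (Arg) — missense.
Synonymous: 2 of 4.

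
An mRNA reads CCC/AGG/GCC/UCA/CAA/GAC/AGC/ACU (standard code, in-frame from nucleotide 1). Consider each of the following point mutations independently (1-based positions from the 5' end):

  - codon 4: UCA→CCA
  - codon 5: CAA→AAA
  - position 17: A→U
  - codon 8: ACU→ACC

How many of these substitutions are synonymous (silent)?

1

Codon 4: UCA (Ser) → CCA (Pro) — missense.
Codon 5: CAA (Gln) → AAA (Lys) — missense.
Codon 6: GAC (Asp) → GUC (Val) — missense.
Codon 8: ACU (Thr) → ACC (Thr) — synonymous.
Synonymous: 1 of 4.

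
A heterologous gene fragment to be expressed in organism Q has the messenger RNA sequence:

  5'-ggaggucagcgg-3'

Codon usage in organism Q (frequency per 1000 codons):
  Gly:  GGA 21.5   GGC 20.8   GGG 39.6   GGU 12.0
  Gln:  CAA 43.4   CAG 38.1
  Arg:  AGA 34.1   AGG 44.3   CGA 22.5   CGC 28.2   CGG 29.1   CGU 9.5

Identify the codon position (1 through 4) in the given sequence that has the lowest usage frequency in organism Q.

2

Codon 1 GGA (Gly): 21.5 per 1000.
Codon 2 GGU (Gly): 12.0 per 1000.
Codon 3 CAG (Gln): 38.1 per 1000.
Codon 4 CGG (Arg): 29.1 per 1000.
Lowest frequency is 12.0 at codon 2.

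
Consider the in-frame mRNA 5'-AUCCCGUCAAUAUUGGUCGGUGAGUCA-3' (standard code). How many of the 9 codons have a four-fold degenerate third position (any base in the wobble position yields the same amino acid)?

Codon 1 AUC (Ile): third position 3-fold.
Codon 2 CCG (Pro): third position 4-fold.
Codon 3 UCA (Ser): third position 4-fold.
Codon 4 AUA (Ile): third position 3-fold.
Codon 5 UUG (Leu): third position 2-fold.
Codon 6 GUC (Val): third position 4-fold.
Codon 7 GGU (Gly): third position 4-fold.
Codon 8 GAG (Glu): third position 2-fold.
Codon 9 UCA (Ser): third position 4-fold.
Four-fold degenerate third positions: 5.

5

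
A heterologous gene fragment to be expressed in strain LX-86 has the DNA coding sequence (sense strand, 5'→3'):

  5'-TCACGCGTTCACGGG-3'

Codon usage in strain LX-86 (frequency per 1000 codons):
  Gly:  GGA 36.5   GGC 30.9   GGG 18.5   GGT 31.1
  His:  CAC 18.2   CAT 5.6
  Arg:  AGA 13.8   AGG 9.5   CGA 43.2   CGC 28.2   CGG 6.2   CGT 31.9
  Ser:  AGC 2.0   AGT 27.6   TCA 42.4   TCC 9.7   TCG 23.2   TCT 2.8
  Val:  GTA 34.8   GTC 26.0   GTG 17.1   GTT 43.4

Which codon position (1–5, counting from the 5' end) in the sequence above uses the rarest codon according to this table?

Codon 1 TCA (Ser): 42.4 per 1000.
Codon 2 CGC (Arg): 28.2 per 1000.
Codon 3 GTT (Val): 43.4 per 1000.
Codon 4 CAC (His): 18.2 per 1000.
Codon 5 GGG (Gly): 18.5 per 1000.
Lowest frequency is 18.2 at codon 4.

4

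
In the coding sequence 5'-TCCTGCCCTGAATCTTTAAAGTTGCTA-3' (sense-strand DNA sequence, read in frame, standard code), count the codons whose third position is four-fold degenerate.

Codon 1 TCC (Ser): third position 4-fold.
Codon 2 TGC (Cys): third position 2-fold.
Codon 3 CCT (Pro): third position 4-fold.
Codon 4 GAA (Glu): third position 2-fold.
Codon 5 TCT (Ser): third position 4-fold.
Codon 6 TTA (Leu): third position 2-fold.
Codon 7 AAG (Lys): third position 2-fold.
Codon 8 TTG (Leu): third position 2-fold.
Codon 9 CTA (Leu): third position 4-fold.
Four-fold degenerate third positions: 4.

4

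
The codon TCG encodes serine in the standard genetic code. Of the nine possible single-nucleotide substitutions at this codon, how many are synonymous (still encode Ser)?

Position 1: none → 0 synonymous.
Position 2: none → 0 synonymous.
Position 3: TCT, TCC, TCA → 3 synonymous.
Total: 0 + 0 + 3 = 3.

3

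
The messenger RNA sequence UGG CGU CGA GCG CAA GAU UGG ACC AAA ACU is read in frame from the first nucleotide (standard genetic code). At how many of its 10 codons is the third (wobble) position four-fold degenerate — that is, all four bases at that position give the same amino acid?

Codon 1 UGG (Trp): third position 1-fold.
Codon 2 CGU (Arg): third position 4-fold.
Codon 3 CGA (Arg): third position 4-fold.
Codon 4 GCG (Ala): third position 4-fold.
Codon 5 CAA (Gln): third position 2-fold.
Codon 6 GAU (Asp): third position 2-fold.
Codon 7 UGG (Trp): third position 1-fold.
Codon 8 ACC (Thr): third position 4-fold.
Codon 9 AAA (Lys): third position 2-fold.
Codon 10 ACU (Thr): third position 4-fold.
Four-fold degenerate third positions: 5.

5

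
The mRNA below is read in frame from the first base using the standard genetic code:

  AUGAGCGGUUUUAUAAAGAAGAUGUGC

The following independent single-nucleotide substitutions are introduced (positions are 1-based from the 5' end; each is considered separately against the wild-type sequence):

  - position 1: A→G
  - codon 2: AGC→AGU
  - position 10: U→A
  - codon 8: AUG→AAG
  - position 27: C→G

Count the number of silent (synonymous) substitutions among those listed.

Codon 1: AUG (Met) → GUG (Val) — missense.
Codon 2: AGC (Ser) → AGU (Ser) — synonymous.
Codon 4: UUU (Phe) → AUU (Ile) — missense.
Codon 8: AUG (Met) → AAG (Lys) — missense.
Codon 9: UGC (Cys) → UGG (Trp) — missense.
Synonymous: 1 of 5.

1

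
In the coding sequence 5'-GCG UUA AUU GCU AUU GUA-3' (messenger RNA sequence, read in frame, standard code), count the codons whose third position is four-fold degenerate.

Codon 1 GCG (Ala): third position 4-fold.
Codon 2 UUA (Leu): third position 2-fold.
Codon 3 AUU (Ile): third position 3-fold.
Codon 4 GCU (Ala): third position 4-fold.
Codon 5 AUU (Ile): third position 3-fold.
Codon 6 GUA (Val): third position 4-fold.
Four-fold degenerate third positions: 3.

3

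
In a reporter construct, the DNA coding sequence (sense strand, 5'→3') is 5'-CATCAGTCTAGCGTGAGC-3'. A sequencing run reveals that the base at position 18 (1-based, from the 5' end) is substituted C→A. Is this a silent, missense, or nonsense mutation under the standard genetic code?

Position 18 falls in codon 6: AGC → Ser.
After the substitution the codon is AGA → Arg.
Ser ≠ Arg, so this is a missense mutation.

missense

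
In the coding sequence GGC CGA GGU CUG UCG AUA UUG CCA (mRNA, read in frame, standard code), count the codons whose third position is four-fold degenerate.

Codon 1 GGC (Gly): third position 4-fold.
Codon 2 CGA (Arg): third position 4-fold.
Codon 3 GGU (Gly): third position 4-fold.
Codon 4 CUG (Leu): third position 4-fold.
Codon 5 UCG (Ser): third position 4-fold.
Codon 6 AUA (Ile): third position 3-fold.
Codon 7 UUG (Leu): third position 2-fold.
Codon 8 CCA (Pro): third position 4-fold.
Four-fold degenerate third positions: 6.

6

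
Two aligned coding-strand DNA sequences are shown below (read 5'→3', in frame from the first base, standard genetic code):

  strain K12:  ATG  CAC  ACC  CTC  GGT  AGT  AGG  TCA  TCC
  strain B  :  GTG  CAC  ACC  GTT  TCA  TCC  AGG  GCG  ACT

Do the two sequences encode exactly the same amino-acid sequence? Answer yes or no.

Codon 1: ATG Met / GTG Val — nonsynonymous.
Codon 2: CAC His / CAC His — identical.
Codon 3: ACC Thr / ACC Thr — identical.
Codon 4: CTC Leu / GTT Val — nonsynonymous.
Codon 5: GGT Gly / TCA Ser — nonsynonymous.
Codon 6: AGT Ser / TCC Ser — synonymous.
Codon 7: AGG Arg / AGG Arg — identical.
Codon 8: TCA Ser / GCG Ala — nonsynonymous.
Codon 9: TCC Ser / ACT Thr — nonsynonymous.
Nonsynonymous differences: 5 → different protein.

no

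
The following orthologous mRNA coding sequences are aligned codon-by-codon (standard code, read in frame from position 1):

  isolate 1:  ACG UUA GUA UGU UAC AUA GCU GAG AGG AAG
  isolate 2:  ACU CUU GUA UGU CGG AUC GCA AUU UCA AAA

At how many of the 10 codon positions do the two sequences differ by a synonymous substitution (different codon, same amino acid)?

5

Codon 1: ACG Thr / ACU Thr — synonymous.
Codon 2: UUA Leu / CUU Leu — synonymous.
Codon 3: GUA Val / GUA Val — identical.
Codon 4: UGU Cys / UGU Cys — identical.
Codon 5: UAC Tyr / CGG Arg — nonsynonymous.
Codon 6: AUA Ile / AUC Ile — synonymous.
Codon 7: GCU Ala / GCA Ala — synonymous.
Codon 8: GAG Glu / AUU Ile — nonsynonymous.
Codon 9: AGG Arg / UCA Ser — nonsynonymous.
Codon 10: AAG Lys / AAA Lys — synonymous.
Synonymous differences: 5.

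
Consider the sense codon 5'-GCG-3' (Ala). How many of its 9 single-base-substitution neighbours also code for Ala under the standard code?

Position 1: none → 0 synonymous.
Position 2: none → 0 synonymous.
Position 3: GCU, GCC, GCA → 3 synonymous.
Total: 0 + 0 + 3 = 3.

3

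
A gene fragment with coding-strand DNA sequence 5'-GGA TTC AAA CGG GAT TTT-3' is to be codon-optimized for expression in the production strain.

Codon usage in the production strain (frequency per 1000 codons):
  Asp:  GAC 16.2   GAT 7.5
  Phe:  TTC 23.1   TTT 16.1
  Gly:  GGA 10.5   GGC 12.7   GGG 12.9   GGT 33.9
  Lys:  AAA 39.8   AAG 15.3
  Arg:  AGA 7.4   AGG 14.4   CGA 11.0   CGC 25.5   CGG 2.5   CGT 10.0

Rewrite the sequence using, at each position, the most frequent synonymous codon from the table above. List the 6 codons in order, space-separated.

Codon 1 (Gly): best is GGT at 33.9.
Codon 2 (Phe): best is TTC at 23.1.
Codon 3 (Lys): best is AAA at 39.8.
Codon 4 (Arg): best is CGC at 25.5.
Codon 5 (Asp): best is GAC at 16.2.
Codon 6 (Phe): best is TTC at 23.1.

GGT TTC AAA CGC GAC TTC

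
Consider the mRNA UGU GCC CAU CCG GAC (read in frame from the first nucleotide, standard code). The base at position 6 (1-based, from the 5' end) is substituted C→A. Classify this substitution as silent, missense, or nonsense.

silent

Position 6 falls in codon 2: GCC → Ala.
After the substitution the codon is GCA → Ala.
Both encode Ala, so the change is synonymous.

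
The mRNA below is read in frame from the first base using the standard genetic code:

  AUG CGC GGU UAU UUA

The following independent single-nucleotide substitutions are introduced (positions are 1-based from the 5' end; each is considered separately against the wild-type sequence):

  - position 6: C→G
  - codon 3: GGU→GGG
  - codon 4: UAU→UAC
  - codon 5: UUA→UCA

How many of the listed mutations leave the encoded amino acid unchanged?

3

Codon 2: CGC (Arg) → CGG (Arg) — synonymous.
Codon 3: GGU (Gly) → GGG (Gly) — synonymous.
Codon 4: UAU (Tyr) → UAC (Tyr) — synonymous.
Codon 5: UUA (Leu) → UCA (Ser) — missense.
Synonymous: 3 of 4.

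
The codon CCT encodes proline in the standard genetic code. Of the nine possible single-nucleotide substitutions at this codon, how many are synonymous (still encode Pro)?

3

Position 1: none → 0 synonymous.
Position 2: none → 0 synonymous.
Position 3: CCC, CCA, CCG → 3 synonymous.
Total: 0 + 0 + 3 = 3.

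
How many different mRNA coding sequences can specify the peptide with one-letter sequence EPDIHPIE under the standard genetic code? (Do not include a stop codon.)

Glu: 2 codons.
Pro: 4 codons.
Asp: 2 codons.
Ile: 3 codons.
His: 2 codons.
Pro: 4 codons.
Ile: 3 codons.
Glu: 2 codons.
2 × 4 × 2 × 3 × 2 × 4 × 3 × 2 = 2304.

2304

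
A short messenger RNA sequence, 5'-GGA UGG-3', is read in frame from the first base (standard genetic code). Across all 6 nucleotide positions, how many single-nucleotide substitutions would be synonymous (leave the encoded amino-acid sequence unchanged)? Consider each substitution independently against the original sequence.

Codon 1 (GGA, Gly): 3 synonymous substitutions.
Codon 2 (UGG, Trp): 0 synonymous substitutions.
Total: 3 + 0 = 3.

3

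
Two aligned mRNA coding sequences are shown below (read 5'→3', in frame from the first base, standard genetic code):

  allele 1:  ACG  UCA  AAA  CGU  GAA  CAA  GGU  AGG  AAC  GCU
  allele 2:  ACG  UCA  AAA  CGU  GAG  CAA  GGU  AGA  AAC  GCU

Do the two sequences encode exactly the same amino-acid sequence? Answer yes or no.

yes

Codon 1: ACG Thr / ACG Thr — identical.
Codon 2: UCA Ser / UCA Ser — identical.
Codon 3: AAA Lys / AAA Lys — identical.
Codon 4: CGU Arg / CGU Arg — identical.
Codon 5: GAA Glu / GAG Glu — synonymous.
Codon 6: CAA Gln / CAA Gln — identical.
Codon 7: GGU Gly / GGU Gly — identical.
Codon 8: AGG Arg / AGA Arg — synonymous.
Codon 9: AAC Asn / AAC Asn — identical.
Codon 10: GCU Ala / GCU Ala — identical.
Nonsynonymous differences: 0 → same protein.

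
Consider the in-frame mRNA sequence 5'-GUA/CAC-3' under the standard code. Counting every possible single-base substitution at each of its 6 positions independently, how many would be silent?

4

Codon 1 (GUA, Val): 3 synonymous substitutions.
Codon 2 (CAC, His): 1 synonymous substitution.
Total: 3 + 1 = 4.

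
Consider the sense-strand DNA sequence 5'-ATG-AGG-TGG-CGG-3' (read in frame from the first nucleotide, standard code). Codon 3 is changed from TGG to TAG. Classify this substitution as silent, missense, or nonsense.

Position 8 falls in codon 3: TGG → Trp.
After the substitution the codon is TAG → Stop.
The new codon is a stop codon, so this is a nonsense mutation.

nonsense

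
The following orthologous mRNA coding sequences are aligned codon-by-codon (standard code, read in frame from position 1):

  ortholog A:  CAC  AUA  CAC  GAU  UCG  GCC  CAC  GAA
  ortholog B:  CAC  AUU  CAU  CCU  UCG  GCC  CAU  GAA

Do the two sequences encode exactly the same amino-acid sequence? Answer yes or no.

no

Codon 1: CAC His / CAC His — identical.
Codon 2: AUA Ile / AUU Ile — synonymous.
Codon 3: CAC His / CAU His — synonymous.
Codon 4: GAU Asp / CCU Pro — nonsynonymous.
Codon 5: UCG Ser / UCG Ser — identical.
Codon 6: GCC Ala / GCC Ala — identical.
Codon 7: CAC His / CAU His — synonymous.
Codon 8: GAA Glu / GAA Glu — identical.
Nonsynonymous differences: 1 → different protein.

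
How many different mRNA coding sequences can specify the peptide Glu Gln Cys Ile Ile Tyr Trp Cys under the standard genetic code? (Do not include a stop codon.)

288

Glu: 2 codons.
Gln: 2 codons.
Cys: 2 codons.
Ile: 3 codons.
Ile: 3 codons.
Tyr: 2 codons.
Trp: 1 codon.
Cys: 2 codons.
2 × 2 × 2 × 3 × 3 × 2 × 1 × 2 = 288.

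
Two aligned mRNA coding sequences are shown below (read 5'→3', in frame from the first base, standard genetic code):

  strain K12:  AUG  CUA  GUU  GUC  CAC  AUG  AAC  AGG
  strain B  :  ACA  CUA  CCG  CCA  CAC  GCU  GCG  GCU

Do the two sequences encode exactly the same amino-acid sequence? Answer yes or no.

no

Codon 1: AUG Met / ACA Thr — nonsynonymous.
Codon 2: CUA Leu / CUA Leu — identical.
Codon 3: GUU Val / CCG Pro — nonsynonymous.
Codon 4: GUC Val / CCA Pro — nonsynonymous.
Codon 5: CAC His / CAC His — identical.
Codon 6: AUG Met / GCU Ala — nonsynonymous.
Codon 7: AAC Asn / GCG Ala — nonsynonymous.
Codon 8: AGG Arg / GCU Ala — nonsynonymous.
Nonsynonymous differences: 6 → different protein.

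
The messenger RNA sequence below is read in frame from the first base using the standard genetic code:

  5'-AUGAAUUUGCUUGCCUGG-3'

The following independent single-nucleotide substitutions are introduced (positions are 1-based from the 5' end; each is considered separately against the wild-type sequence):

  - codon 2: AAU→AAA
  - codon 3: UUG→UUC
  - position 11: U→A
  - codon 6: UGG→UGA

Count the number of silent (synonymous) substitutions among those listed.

Codon 2: AAU (Asn) → AAA (Lys) — missense.
Codon 3: UUG (Leu) → UUC (Phe) — missense.
Codon 4: CUU (Leu) → CAU (His) — missense.
Codon 6: UGG (Trp) → UGA (Stop) — nonsense.
Synonymous: 0 of 4.

0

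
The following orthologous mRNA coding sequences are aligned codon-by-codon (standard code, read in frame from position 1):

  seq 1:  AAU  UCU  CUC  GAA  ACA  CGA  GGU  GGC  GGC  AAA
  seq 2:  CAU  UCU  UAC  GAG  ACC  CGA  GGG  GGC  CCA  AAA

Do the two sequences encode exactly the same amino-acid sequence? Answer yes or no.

Codon 1: AAU Asn / CAU His — nonsynonymous.
Codon 2: UCU Ser / UCU Ser — identical.
Codon 3: CUC Leu / UAC Tyr — nonsynonymous.
Codon 4: GAA Glu / GAG Glu — synonymous.
Codon 5: ACA Thr / ACC Thr — synonymous.
Codon 6: CGA Arg / CGA Arg — identical.
Codon 7: GGU Gly / GGG Gly — synonymous.
Codon 8: GGC Gly / GGC Gly — identical.
Codon 9: GGC Gly / CCA Pro — nonsynonymous.
Codon 10: AAA Lys / AAA Lys — identical.
Nonsynonymous differences: 3 → different protein.

no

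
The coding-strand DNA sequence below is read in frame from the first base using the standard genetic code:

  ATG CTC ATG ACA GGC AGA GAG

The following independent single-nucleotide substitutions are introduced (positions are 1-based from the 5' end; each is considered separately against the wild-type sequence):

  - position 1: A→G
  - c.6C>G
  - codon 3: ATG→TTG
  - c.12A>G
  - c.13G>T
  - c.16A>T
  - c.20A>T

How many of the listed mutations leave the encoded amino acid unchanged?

2

Codon 1: ATG (Met) → GTG (Val) — missense.
Codon 2: CTC (Leu) → CTG (Leu) — synonymous.
Codon 3: ATG (Met) → TTG (Leu) — missense.
Codon 4: ACA (Thr) → ACG (Thr) — synonymous.
Codon 5: GGC (Gly) → TGC (Cys) — missense.
Codon 6: AGA (Arg) → TGA (Stop) — nonsense.
Codon 7: GAG (Glu) → GTG (Val) — missense.
Synonymous: 2 of 7.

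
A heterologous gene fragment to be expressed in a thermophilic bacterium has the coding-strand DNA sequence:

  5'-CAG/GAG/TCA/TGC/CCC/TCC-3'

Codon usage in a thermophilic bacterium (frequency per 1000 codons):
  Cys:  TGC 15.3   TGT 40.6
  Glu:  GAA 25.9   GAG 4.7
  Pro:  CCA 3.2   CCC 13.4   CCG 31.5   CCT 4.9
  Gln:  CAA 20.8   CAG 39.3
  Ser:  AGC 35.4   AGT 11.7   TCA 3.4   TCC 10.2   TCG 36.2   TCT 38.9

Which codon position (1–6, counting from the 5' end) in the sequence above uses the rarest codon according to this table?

3

Codon 1 CAG (Gln): 39.3 per 1000.
Codon 2 GAG (Glu): 4.7 per 1000.
Codon 3 TCA (Ser): 3.4 per 1000.
Codon 4 TGC (Cys): 15.3 per 1000.
Codon 5 CCC (Pro): 13.4 per 1000.
Codon 6 TCC (Ser): 10.2 per 1000.
Lowest frequency is 3.4 at codon 3.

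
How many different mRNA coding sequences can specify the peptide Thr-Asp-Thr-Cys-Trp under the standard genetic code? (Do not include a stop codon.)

Thr: 4 codons.
Asp: 2 codons.
Thr: 4 codons.
Cys: 2 codons.
Trp: 1 codon.
4 × 2 × 4 × 2 × 1 = 64.

64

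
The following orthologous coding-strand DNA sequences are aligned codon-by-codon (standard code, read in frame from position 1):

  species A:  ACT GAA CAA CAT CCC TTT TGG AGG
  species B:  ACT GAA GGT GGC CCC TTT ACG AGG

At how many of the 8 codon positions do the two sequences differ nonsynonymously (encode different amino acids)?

Codon 1: ACT Thr / ACT Thr — identical.
Codon 2: GAA Glu / GAA Glu — identical.
Codon 3: CAA Gln / GGT Gly — nonsynonymous.
Codon 4: CAT His / GGC Gly — nonsynonymous.
Codon 5: CCC Pro / CCC Pro — identical.
Codon 6: TTT Phe / TTT Phe — identical.
Codon 7: TGG Trp / ACG Thr — nonsynonymous.
Codon 8: AGG Arg / AGG Arg — identical.
Nonsynonymous differences: 3.

3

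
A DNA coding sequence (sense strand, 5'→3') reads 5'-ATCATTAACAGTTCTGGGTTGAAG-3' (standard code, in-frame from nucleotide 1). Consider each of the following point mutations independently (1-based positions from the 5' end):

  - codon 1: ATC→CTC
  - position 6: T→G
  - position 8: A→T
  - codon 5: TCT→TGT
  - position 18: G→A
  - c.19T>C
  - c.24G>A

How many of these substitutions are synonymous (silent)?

Codon 1: ATC (Ile) → CTC (Leu) — missense.
Codon 2: ATT (Ile) → ATG (Met) — missense.
Codon 3: AAC (Asn) → ATC (Ile) — missense.
Codon 5: TCT (Ser) → TGT (Cys) — missense.
Codon 6: GGG (Gly) → GGA (Gly) — synonymous.
Codon 7: TTG (Leu) → CTG (Leu) — synonymous.
Codon 8: AAG (Lys) → AAA (Lys) — synonymous.
Synonymous: 3 of 7.

3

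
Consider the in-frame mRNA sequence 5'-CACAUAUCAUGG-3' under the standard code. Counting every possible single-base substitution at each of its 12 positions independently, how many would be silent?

6

Codon 1 (CAC, His): 1 synonymous substitution.
Codon 2 (AUA, Ile): 2 synonymous substitutions.
Codon 3 (UCA, Ser): 3 synonymous substitutions.
Codon 4 (UGG, Trp): 0 synonymous substitutions.
Total: 1 + 2 + 3 + 0 = 6.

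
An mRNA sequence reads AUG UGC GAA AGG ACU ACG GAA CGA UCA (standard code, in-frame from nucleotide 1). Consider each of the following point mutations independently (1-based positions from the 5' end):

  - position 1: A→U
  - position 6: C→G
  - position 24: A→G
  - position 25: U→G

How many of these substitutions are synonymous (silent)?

1

Codon 1: AUG (Met) → UUG (Leu) — missense.
Codon 2: UGC (Cys) → UGG (Trp) — missense.
Codon 8: CGA (Arg) → CGG (Arg) — synonymous.
Codon 9: UCA (Ser) → GCA (Ala) — missense.
Synonymous: 1 of 4.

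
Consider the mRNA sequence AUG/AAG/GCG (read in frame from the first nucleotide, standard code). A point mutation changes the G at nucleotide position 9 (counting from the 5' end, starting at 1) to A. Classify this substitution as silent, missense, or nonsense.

Position 9 falls in codon 3: GCG → Ala.
After the substitution the codon is GCA → Ala.
Both encode Ala, so the change is synonymous.

silent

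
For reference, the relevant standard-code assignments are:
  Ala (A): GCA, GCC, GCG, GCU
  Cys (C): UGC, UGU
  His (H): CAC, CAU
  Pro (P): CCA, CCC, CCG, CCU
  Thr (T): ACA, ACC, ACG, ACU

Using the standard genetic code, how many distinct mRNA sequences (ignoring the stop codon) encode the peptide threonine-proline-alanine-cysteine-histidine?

Thr: 4 codons.
Pro: 4 codons.
Ala: 4 codons.
Cys: 2 codons.
His: 2 codons.
4 × 4 × 4 × 2 × 2 = 256.

256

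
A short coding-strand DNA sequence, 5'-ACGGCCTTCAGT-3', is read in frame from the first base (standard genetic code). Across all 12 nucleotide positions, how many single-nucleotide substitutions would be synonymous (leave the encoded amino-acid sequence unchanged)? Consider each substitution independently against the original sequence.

8

Codon 1 (ACG, Thr): 3 synonymous substitutions.
Codon 2 (GCC, Ala): 3 synonymous substitutions.
Codon 3 (TTC, Phe): 1 synonymous substitution.
Codon 4 (AGT, Ser): 1 synonymous substitution.
Total: 3 + 3 + 1 + 1 = 8.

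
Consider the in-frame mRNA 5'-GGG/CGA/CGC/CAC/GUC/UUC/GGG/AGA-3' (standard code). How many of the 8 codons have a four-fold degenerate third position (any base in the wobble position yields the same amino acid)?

5

Codon 1 GGG (Gly): third position 4-fold.
Codon 2 CGA (Arg): third position 4-fold.
Codon 3 CGC (Arg): third position 4-fold.
Codon 4 CAC (His): third position 2-fold.
Codon 5 GUC (Val): third position 4-fold.
Codon 6 UUC (Phe): third position 2-fold.
Codon 7 GGG (Gly): third position 4-fold.
Codon 8 AGA (Arg): third position 2-fold.
Four-fold degenerate third positions: 5.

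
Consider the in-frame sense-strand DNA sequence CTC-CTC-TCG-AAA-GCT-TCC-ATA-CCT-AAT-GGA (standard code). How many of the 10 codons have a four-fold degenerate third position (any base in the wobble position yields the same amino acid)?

7

Codon 1 CTC (Leu): third position 4-fold.
Codon 2 CTC (Leu): third position 4-fold.
Codon 3 TCG (Ser): third position 4-fold.
Codon 4 AAA (Lys): third position 2-fold.
Codon 5 GCT (Ala): third position 4-fold.
Codon 6 TCC (Ser): third position 4-fold.
Codon 7 ATA (Ile): third position 3-fold.
Codon 8 CCT (Pro): third position 4-fold.
Codon 9 AAT (Asn): third position 2-fold.
Codon 10 GGA (Gly): third position 4-fold.
Four-fold degenerate third positions: 7.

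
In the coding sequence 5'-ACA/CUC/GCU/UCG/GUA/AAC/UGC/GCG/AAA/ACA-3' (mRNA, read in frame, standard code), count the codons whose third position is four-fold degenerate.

7

Codon 1 ACA (Thr): third position 4-fold.
Codon 2 CUC (Leu): third position 4-fold.
Codon 3 GCU (Ala): third position 4-fold.
Codon 4 UCG (Ser): third position 4-fold.
Codon 5 GUA (Val): third position 4-fold.
Codon 6 AAC (Asn): third position 2-fold.
Codon 7 UGC (Cys): third position 2-fold.
Codon 8 GCG (Ala): third position 4-fold.
Codon 9 AAA (Lys): third position 2-fold.
Codon 10 ACA (Thr): third position 4-fold.
Four-fold degenerate third positions: 7.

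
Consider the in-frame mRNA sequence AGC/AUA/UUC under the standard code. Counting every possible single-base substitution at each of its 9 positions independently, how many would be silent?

4

Codon 1 (AGC, Ser): 1 synonymous substitution.
Codon 2 (AUA, Ile): 2 synonymous substitutions.
Codon 3 (UUC, Phe): 1 synonymous substitution.
Total: 1 + 2 + 1 = 4.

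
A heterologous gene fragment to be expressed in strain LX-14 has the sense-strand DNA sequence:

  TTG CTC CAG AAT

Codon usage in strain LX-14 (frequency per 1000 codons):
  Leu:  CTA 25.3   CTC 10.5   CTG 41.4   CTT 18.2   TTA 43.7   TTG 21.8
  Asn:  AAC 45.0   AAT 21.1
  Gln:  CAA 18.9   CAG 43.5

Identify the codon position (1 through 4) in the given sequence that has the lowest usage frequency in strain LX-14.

Codon 1 TTG (Leu): 21.8 per 1000.
Codon 2 CTC (Leu): 10.5 per 1000.
Codon 3 CAG (Gln): 43.5 per 1000.
Codon 4 AAT (Asn): 21.1 per 1000.
Lowest frequency is 10.5 at codon 2.

2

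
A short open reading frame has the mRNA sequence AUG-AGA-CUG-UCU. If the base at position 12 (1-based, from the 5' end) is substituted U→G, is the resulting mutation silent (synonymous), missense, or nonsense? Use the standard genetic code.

silent

Position 12 falls in codon 4: UCU → Ser.
After the substitution the codon is UCG → Ser.
Both encode Ser, so the change is synonymous.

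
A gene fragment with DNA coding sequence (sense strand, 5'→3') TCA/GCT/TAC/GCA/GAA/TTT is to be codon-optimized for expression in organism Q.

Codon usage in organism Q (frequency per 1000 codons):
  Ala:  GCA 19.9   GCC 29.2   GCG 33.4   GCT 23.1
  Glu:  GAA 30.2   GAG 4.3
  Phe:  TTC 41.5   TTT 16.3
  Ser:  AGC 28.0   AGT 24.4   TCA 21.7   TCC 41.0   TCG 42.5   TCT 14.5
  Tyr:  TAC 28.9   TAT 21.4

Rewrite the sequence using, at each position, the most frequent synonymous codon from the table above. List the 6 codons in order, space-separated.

TCG GCG TAC GCG GAA TTC

Codon 1 (Ser): best is TCG at 42.5.
Codon 2 (Ala): best is GCG at 33.4.
Codon 3 (Tyr): best is TAC at 28.9.
Codon 4 (Ala): best is GCG at 33.4.
Codon 5 (Glu): best is GAA at 30.2.
Codon 6 (Phe): best is TTC at 41.5.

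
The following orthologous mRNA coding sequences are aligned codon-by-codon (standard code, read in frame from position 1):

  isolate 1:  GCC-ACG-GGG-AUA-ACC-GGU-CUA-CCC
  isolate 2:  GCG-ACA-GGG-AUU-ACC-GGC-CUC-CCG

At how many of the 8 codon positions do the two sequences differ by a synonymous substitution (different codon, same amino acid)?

6

Codon 1: GCC Ala / GCG Ala — synonymous.
Codon 2: ACG Thr / ACA Thr — synonymous.
Codon 3: GGG Gly / GGG Gly — identical.
Codon 4: AUA Ile / AUU Ile — synonymous.
Codon 5: ACC Thr / ACC Thr — identical.
Codon 6: GGU Gly / GGC Gly — synonymous.
Codon 7: CUA Leu / CUC Leu — synonymous.
Codon 8: CCC Pro / CCG Pro — synonymous.
Synonymous differences: 6.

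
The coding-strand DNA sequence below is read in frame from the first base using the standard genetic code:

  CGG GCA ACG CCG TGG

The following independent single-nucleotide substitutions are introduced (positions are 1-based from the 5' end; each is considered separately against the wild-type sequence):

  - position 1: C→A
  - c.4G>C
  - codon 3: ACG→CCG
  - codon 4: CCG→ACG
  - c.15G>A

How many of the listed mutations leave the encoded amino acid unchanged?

Codon 1: CGG (Arg) → AGG (Arg) — synonymous.
Codon 2: GCA (Ala) → CCA (Pro) — missense.
Codon 3: ACG (Thr) → CCG (Pro) — missense.
Codon 4: CCG (Pro) → ACG (Thr) — missense.
Codon 5: TGG (Trp) → TGA (Stop) — nonsense.
Synonymous: 1 of 5.

1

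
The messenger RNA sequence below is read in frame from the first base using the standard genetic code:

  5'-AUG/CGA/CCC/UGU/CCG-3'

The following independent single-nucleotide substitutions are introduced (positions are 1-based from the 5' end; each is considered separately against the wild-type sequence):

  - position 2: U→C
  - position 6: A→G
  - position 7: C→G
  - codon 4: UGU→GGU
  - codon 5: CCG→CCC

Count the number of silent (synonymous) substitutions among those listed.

2

Codon 1: AUG (Met) → ACG (Thr) — missense.
Codon 2: CGA (Arg) → CGG (Arg) — synonymous.
Codon 3: CCC (Pro) → GCC (Ala) — missense.
Codon 4: UGU (Cys) → GGU (Gly) — missense.
Codon 5: CCG (Pro) → CCC (Pro) — synonymous.
Synonymous: 2 of 5.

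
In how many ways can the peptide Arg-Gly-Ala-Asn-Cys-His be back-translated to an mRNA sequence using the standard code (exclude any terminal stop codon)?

768

Arg: 6 codons.
Gly: 4 codons.
Ala: 4 codons.
Asn: 2 codons.
Cys: 2 codons.
His: 2 codons.
6 × 4 × 4 × 2 × 2 × 2 = 768.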